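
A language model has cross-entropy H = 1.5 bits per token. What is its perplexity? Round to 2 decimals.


Perplexity formula: PP = 2^H
H = 1.5
PP = 2^1.5
Decompose: 2^1.5 = 2^1 * 2^0.5 = 2^1 * sqrt(2)
2^1 = 2, sqrt(2) ~ 1.4142136
PP ~ 2 * 1.4142136 = 2.8284272
Rounded to 2 decimals: 2.83

2.83


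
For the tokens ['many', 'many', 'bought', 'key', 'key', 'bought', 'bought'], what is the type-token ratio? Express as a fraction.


Tokens: 7
Unique types: ('bought', 'key', 'many') = 3
TTR = 3/7
Already in lowest terms.

3/7


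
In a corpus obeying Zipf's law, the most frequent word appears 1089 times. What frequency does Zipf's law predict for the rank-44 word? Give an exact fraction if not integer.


Zipf's law: freq(rank) = f1 / rank
f1 = 1089, rank = 44
freq = 1089 / 44
GCD(1089, 44) = 11
Simplified: 99/4

99/4


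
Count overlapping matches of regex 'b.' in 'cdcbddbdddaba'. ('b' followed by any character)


Pattern: b. means 'b' followed by any character.
Scanning 'cdcbddbdddaba' position-by-position:
  Pos 0: window 'cd' -> no
  Pos 1: window 'dc' -> no
  Pos 2: window 'cb' -> no
  Pos 3: window 'bd' -> MATCH
  Pos 4: window 'dd' -> no
  Pos 5: window 'db' -> no
  Pos 6: window 'bd' -> MATCH
  Pos 7: window 'dd' -> no
  Pos 8: window 'dd' -> no
  Pos 9: window 'da' -> no
  Pos 10: window 'ab' -> no
  Pos 11: window 'ba' -> MATCH
  Pos 12: window 'a' -> no
Total matches: 3

3


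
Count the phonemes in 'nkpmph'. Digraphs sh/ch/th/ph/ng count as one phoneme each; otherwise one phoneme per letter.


Parsing 'nkpmph' greedily, digraphs first:
  'n' -> consonant phoneme (phonemes so far: 1)
  'k' -> consonant phoneme (phonemes so far: 2)
  'p' -> consonant phoneme (phonemes so far: 3)
  'm' -> consonant phoneme (phonemes so far: 4)
  'ph' -> digraph (1 consonant phoneme) (phonemes so far: 5)
Total phonemes: 5

5


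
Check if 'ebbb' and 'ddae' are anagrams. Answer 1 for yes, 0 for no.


Sort characters of 'ebbb': 'bbbe'
Sort characters of 'ddae': 'adde'
Sorted forms differ -> they are NOT anagrams
Result: 0

0


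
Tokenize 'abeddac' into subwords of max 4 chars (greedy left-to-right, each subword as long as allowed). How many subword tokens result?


'abeddac' has 7 characters.
Chunking with max size 4:
  Chunk 1: 'abed' (positions 0-3)
  Chunk 2: 'dac' (positions 4-6)
Total chunks: ceil(7 / 4) = 2

2


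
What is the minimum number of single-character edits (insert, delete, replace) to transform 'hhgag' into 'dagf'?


Building DP table for s1='hhgag' (len 5) and s2='dagf' (len 4):
       d  a  g  f
    0  1  2  3  4
  h 1  1  2  3  4
  h 2  2  2  3  4
  g 3  3  3  2  3
  a 4  4  3  3  3
  g 5  5  4  3  4
Edit distance = dp[5][4] = 4

4


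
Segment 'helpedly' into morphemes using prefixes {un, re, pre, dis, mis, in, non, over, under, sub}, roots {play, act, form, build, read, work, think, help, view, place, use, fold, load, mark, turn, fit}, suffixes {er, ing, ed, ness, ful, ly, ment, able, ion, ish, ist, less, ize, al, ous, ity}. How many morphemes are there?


Segmenting 'helpedly' against the inventory:
  'help' -> root (morpheme 1)
  'ed' -> suffix (morpheme 2)
  'ly' -> suffix (morpheme 3)
Total morphemes: 3

3


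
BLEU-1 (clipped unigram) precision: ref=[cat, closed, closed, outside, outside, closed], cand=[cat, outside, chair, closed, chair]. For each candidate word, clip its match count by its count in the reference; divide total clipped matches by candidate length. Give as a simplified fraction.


Reference word counts: {'cat': 1, 'closed': 3, 'outside': 2}
Checking each candidate word (with clipping):
  'cat' -> in reference (ref count 1, used 1/1) -> match (matches: 1)
  'outside' -> in reference (ref count 2, used 1/2) -> match (matches: 2)
  'chair' -> not in reference -> no match (matches: 2)
  'closed' -> in reference (ref count 3, used 1/3) -> match (matches: 3)
  'chair' -> not in reference -> no match (matches: 3)
Clipped matches: 3, Candidate length: 5
Precision = 3/5

3/5


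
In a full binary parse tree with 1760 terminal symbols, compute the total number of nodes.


Leaf nodes (terminals): 1760
Internal nodes = n - 1 = 1760 - 1 = 1759
Total = leaves + internal = 1760 + 1759 = 3519

3519


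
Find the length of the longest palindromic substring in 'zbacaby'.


Scanning 'zbacaby' for palindromic substrings.
Substring at positions 1-5: 'bacab'.
Check: reverse('bacab') = 'bacab' -> palindrome confirmed.
Neighbouring characters ('z' / 'y') break symmetry, so it cannot extend further.
No longer palindromic substring exists; longest length = 5

5


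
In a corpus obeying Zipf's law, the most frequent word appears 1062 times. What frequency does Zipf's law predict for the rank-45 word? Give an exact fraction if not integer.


Zipf's law: freq(rank) = f1 / rank
f1 = 1062, rank = 45
freq = 1062 / 45
GCD(1062, 45) = 9
Simplified: 118/5

118/5


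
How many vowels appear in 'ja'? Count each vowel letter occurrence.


Scanning each character of 'ja':
  Position 1: 'j' -> consonant (running count: 0)
  Position 2: 'a' -> vowel (running count: 1)
Total vowels: 1

1


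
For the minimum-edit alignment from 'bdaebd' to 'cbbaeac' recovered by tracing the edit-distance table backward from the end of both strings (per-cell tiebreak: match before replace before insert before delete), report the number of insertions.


Edit distance = 4. Backtracking from cell (6, 7) with preference match > replace > insert > delete,
then listing the resulting alignment 'bdaebd' -> 'cbbaeac' left to right:
  Step 1: insert 'c' [insertion #1]
  Step 2: keep 'b'
  Step 3: replace d->b
  Step 4: keep 'a'
  Step 5: keep 'e'
  Step 6: replace b->a
  Step 7: replace d->c
Total insertions: 1

1


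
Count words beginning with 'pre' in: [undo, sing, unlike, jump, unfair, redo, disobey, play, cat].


Checking each word for prefix 'pre':
  'undo' -> no (count: 0)
  'sing' -> no (count: 0)
  'unlike' -> no (count: 0)
  'jump' -> no (count: 0)
  'unfair' -> no (count: 0)
  'redo' -> no (count: 0)
  'disobey' -> no (count: 0)
  'play' -> no (count: 0)
  'cat' -> no (count: 0)
Total with prefix 'pre': 0

0


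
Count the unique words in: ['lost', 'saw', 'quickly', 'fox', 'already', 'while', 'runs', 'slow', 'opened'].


Listing all tokens and tracking unique types:
  Token 1: 'lost' -> NEW (unique so far: 1)
  Token 2: 'saw' -> NEW (unique so far: 2)
  Token 3: 'quickly' -> NEW (unique so far: 3)
  Token 4: 'fox' -> NEW (unique so far: 4)
  Token 5: 'already' -> NEW (unique so far: 5)
  Token 6: 'while' -> NEW (unique so far: 6)
  Token 7: 'runs' -> NEW (unique so far: 7)
  Token 8: 'slow' -> NEW (unique so far: 8)
  Token 9: 'opened' -> NEW (unique so far: 9)
Unique types: ('already', 'fox', 'lost', 'opened', 'quickly', 'runs', 'saw', 'slow', 'while')
Vocabulary size: 9

9


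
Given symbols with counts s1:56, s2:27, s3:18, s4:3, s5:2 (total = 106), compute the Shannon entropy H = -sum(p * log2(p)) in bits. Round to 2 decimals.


Computing entropy H = -sum(p_i * log2(p_i)):
  s1: p = 56/106 = 0.5283, -p*log2(p) = 0.4863
  s2: p = 27/106 = 0.2547, -p*log2(p) = 0.5026
  s3: p = 18/106 = 0.1698, -p*log2(p) = 0.4344
  s4: p = 3/106 = 0.0283, -p*log2(p) = 0.1456
  s5: p = 2/106 = 0.0189, -p*log2(p) = 0.1081
H = sum of terms = 1.6770
Rounded to 2 decimals: 1.68

1.68


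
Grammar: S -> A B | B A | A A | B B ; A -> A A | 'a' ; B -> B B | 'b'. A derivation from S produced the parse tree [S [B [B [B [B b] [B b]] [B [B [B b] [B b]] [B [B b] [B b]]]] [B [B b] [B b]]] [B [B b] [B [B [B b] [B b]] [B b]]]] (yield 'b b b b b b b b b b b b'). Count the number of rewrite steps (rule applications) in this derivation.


Every bracketed nonterminal node [X ...] in the tree is produced by exactly one rule application.
Reading the tree off as a leftmost derivation:
  Step 1: S  =>  B B   (applied S -> B B)
  Step 2: B B  =>  B B B   (applied B -> B B)
  Step 3: B B B  =>  B B B B   (applied B -> B B)
  Step 4: B B B B  =>  B B B B B   (applied B -> B B)
  Step 5: B B B B B  =>  b B B B B   (applied B -> b)
  Step 6: b B B B B  =>  b b B B B   (applied B -> b)
  Step 7: b b B B B  =>  b b B B B B   (applied B -> B B)
  Step 8: b b B B B B  =>  b b B B B B B   (applied B -> B B)
  Step 9: b b B B B B B  =>  b b b B B B B   (applied B -> b)
  Step 10: b b b B B B B  =>  b b b b B B B   (applied B -> b)
  Step 11: b b b b B B B  =>  b b b b B B B B   (applied B -> B B)
  Step 12: b b b b B B B B  =>  b b b b b B B B   (applied B -> b)
  Step 13: b b b b b B B B  =>  b b b b b b B B   (applied B -> b)
  Step 14: b b b b b b B B  =>  b b b b b b B B B   (applied B -> B B)
  Step 15: b b b b b b B B B  =>  b b b b b b b B B   (applied B -> b)
  Step 16: b b b b b b b B B  =>  b b b b b b b b B   (applied B -> b)
  Step 17: b b b b b b b b B  =>  b b b b b b b b B B   (applied B -> B B)
  Step 18: b b b b b b b b B B  =>  b b b b b b b b b B   (applied B -> b)
  Step 19: b b b b b b b b b B  =>  b b b b b b b b b B B   (applied B -> B B)
  Step 20: b b b b b b b b b B B  =>  b b b b b b b b b B B B   (applied B -> B B)
  Step 21: b b b b b b b b b B B B  =>  b b b b b b b b b b B B   (applied B -> b)
  Step 22: b b b b b b b b b b B B  =>  b b b b b b b b b b b B   (applied B -> b)
  Step 23: b b b b b b b b b b b B  =>  b b b b b b b b b b b b   (applied B -> b)
Final yield: b b b b b b b b b b b b
Total rewrite steps: 23

23


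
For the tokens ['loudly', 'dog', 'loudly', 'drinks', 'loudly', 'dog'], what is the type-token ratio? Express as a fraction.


Tokens: 6
Unique types: ('dog', 'drinks', 'loudly') = 3
TTR = 3/6
Simplify: divide both by 3 -> 1/2
TTR = 1/2

1/2


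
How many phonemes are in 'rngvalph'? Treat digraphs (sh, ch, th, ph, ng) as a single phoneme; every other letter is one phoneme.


Parsing 'rngvalph' greedily, digraphs first:
  'r' -> consonant phoneme (phonemes so far: 1)
  'ng' -> digraph (1 consonant phoneme) (phonemes so far: 2)
  'v' -> consonant phoneme (phonemes so far: 3)
  'a' -> vowel phoneme (phonemes so far: 4)
  'l' -> consonant phoneme (phonemes so far: 5)
  'ph' -> digraph (1 consonant phoneme) (phonemes so far: 6)
Total phonemes: 6

6


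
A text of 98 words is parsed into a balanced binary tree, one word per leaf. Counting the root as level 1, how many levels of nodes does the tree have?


In a balanced binary tree with n leaves the deepest leaf is ceil(log2(n)) edges below the root,
so counting node levels inclusive of root and leaves gives ceil(log2(n)) + 1 levels.
log2(98) = 6.6147
ceil(6.6147) = 7
levels = 7 + 1 = 8

8


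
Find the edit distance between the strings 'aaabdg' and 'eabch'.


Building DP table for s1='aaabdg' (len 6) and s2='eabch' (len 5):
       e  a  b  c  h
    0  1  2  3  4  5
  a 1  1  1  2  3  4
  a 2  2  1  2  3  4
  a 3  3  2  2  3  4
  b 4  4  3  2  3  4
  d 5  5  4  3  3  4
  g 6  6  5  4  4  4
Edit distance = dp[6][5] = 4

4


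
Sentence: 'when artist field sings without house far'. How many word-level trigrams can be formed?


Word trigrams from [7] words:
  Trigram 1: (when artist field)
  Trigram 2: (artist field sings)
  Trigram 3: (field sings without)
  Trigram 4: (sings without house)
  Trigram 5: (without house far)
Total word trigrams: 7 - 2 = 5

5


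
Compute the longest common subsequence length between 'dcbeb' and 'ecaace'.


DP table for LCS of 'dcbeb' and 'ecaace':
       e  c  a  a  c  e
    0  0  0  0  0  0  0
  d 0  0  0  0  0  0  0
  c 0  0  1  1  1  1  1
  b 0  0  1  1  1  1  1
  e 0  1  1  1  1  1  2
  b 0  1  1  1  1  1  2
LCS: 'ce'
LCS length = 2

2


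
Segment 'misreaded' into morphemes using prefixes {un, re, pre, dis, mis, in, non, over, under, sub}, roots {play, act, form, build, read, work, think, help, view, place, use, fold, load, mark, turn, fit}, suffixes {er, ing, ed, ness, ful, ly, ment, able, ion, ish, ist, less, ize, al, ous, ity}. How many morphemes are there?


Segmenting 'misreaded' against the inventory:
  'mis' -> prefix (morpheme 1)
  'read' -> root (morpheme 2)
  'ed' -> suffix (morpheme 3)
Total morphemes: 3

3


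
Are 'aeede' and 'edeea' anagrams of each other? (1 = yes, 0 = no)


Sort characters of 'aeede': 'adeee'
Sort characters of 'edeea': 'adeee'
Sorted forms match -> they ARE anagrams
Result: 1

1


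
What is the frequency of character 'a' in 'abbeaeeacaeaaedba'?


Scanning 'abbeaeeacaeaaedba' for 'a':
  Position 0: 'a' -> MATCH (count: 1)
  Position 4: 'a' -> MATCH (count: 2)
  Position 7: 'a' -> MATCH (count: 3)
  Position 9: 'a' -> MATCH (count: 4)
  Position 11: 'a' -> MATCH (count: 5)
  Position 12: 'a' -> MATCH (count: 6)
  Position 16: 'a' -> MATCH (count: 7)
Total occurrences of 'a': 7

7


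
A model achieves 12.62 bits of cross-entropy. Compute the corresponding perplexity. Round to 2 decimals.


Perplexity formula: PP = 2^H
H = 12.62
PP = 2^12.62
Decompose: 2^12.62 = 2^12 * 2^0.62
2^12 = 4096, 2^0.62 ~ 1.5368752
PP ~ 4096 * 1.5368752 = 6295.0408192
Rounded to 2 decimals: 6295.04

6295.04


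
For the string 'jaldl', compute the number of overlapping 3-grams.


String 'jaldl' has length L = 5.
Number of overlapping n-grams = L - n + 1
Substituting: 5 - 3 + 1 = 3

3


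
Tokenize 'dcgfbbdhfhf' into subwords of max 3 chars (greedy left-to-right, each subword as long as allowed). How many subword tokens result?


'dcgfbbdhfhf' has 11 characters.
Chunking with max size 3:
  Chunk 1: 'dcg' (positions 0-2)
  Chunk 2: 'fbb' (positions 3-5)
  Chunk 3: 'dhf' (positions 6-8)
  Chunk 4: 'hf' (positions 9-10)
Total chunks: ceil(11 / 3) = 4

4


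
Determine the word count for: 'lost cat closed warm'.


Counting words by splitting on spaces:
  Word 1: 'lost'
  Word 2: 'cat'
  Word 3: 'closed'
  Word 4: 'warm'
Total words: 4

4


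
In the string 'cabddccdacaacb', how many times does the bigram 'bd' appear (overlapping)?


Scanning 'cabddccdacaacb' for bigram 'bd':
  Position 0: 'ca' -> no
  Position 1: 'ab' -> no
  Position 2: 'bd' -> MATCH
  Position 3: 'dd' -> no
  Position 4: 'dc' -> no
  Position 5: 'cc' -> no
  Position 6: 'cd' -> no
  Position 7: 'da' -> no
  Position 8: 'ac' -> no
  Position 9: 'ca' -> no
  Position 10: 'aa' -> no
  Position 11: 'ac' -> no
  Position 12: 'cb' -> no
Total matches: 1

1


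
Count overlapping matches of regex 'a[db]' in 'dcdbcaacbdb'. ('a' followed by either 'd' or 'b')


Pattern: a[db] means 'a' followed by either 'd' or 'b'.
Scanning 'dcdbcaacbdb' position-by-position:
  Pos 0: window 'dc' -> no
  Pos 1: window 'cd' -> no
  Pos 2: window 'db' -> no
  Pos 3: window 'bc' -> no
  Pos 4: window 'ca' -> no
  Pos 5: window 'aa' -> no
  Pos 6: window 'ac' -> no
  Pos 7: window 'cb' -> no
  Pos 8: window 'bd' -> no
  Pos 9: window 'db' -> no
  Pos 10: window 'b' -> no
Total matches: 0

0


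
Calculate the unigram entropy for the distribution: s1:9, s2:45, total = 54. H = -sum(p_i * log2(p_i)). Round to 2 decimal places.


Computing entropy H = -sum(p_i * log2(p_i)):
  s1: p = 9/54 = 0.1667, -p*log2(p) = 0.4308
  s2: p = 45/54 = 0.8333, -p*log2(p) = 0.2192
H = sum of terms = 0.6500
Rounded to 2 decimals: 0.65

0.65


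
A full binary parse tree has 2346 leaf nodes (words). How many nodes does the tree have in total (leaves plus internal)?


Leaf nodes (terminals): 2346
Internal nodes = n - 1 = 2346 - 1 = 2345
Total = leaves + internal = 2346 + 2345 = 4691

4691


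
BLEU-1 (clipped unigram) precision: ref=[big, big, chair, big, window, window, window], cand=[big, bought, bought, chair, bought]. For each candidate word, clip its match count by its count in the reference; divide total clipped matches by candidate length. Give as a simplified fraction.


Reference word counts: {'big': 3, 'chair': 1, 'window': 3}
Checking each candidate word (with clipping):
  'big' -> in reference (ref count 3, used 1/3) -> match (matches: 1)
  'bought' -> not in reference -> no match (matches: 1)
  'bought' -> not in reference -> no match (matches: 1)
  'chair' -> in reference (ref count 1, used 1/1) -> match (matches: 2)
  'bought' -> not in reference -> no match (matches: 2)
Clipped matches: 2, Candidate length: 5
Precision = 2/5

2/5


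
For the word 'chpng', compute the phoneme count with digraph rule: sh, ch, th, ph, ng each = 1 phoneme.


Parsing 'chpng' greedily, digraphs first:
  'ch' -> digraph (1 consonant phoneme) (phonemes so far: 1)
  'p' -> consonant phoneme (phonemes so far: 2)
  'ng' -> digraph (1 consonant phoneme) (phonemes so far: 3)
Total phonemes: 3

3


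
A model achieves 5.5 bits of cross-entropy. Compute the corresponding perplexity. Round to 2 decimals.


Perplexity formula: PP = 2^H
H = 5.5
PP = 2^5.5
Decompose: 2^5.5 = 2^5 * 2^0.5 = 2^5 * sqrt(2)
2^5 = 32, sqrt(2) ~ 1.4142136
PP ~ 32 * 1.4142136 = 45.2548352
Rounded to 2 decimals: 45.25

45.25


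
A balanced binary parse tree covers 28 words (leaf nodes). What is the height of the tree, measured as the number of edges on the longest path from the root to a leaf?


In a balanced binary tree with n leaves the deepest leaf is ceil(log2(n)) edges below the root.
log2(28) = 4.8074
ceil(4.8074) = 5
height (edges) = 5

5


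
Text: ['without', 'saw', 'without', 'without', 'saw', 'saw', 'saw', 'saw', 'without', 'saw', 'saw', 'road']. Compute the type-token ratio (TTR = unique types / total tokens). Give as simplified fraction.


Tokens: 12
Unique types: ('road', 'saw', 'without') = 3
TTR = 3/12
Simplify: divide both by 3 -> 1/4
TTR = 1/4

1/4


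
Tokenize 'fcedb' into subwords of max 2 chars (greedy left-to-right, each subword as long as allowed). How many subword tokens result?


'fcedb' has 5 characters.
Chunking with max size 2:
  Chunk 1: 'fc' (positions 0-1)
  Chunk 2: 'ed' (positions 2-3)
  Chunk 3: 'b' (positions 4-4)
Total chunks: ceil(5 / 2) = 3

3


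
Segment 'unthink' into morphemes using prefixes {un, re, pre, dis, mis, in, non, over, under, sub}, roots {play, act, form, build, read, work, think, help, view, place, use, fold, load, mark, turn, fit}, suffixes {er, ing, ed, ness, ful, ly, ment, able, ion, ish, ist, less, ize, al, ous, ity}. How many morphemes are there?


Segmenting 'unthink' against the inventory:
  'un' -> prefix (morpheme 1)
  'think' -> root (morpheme 2)
Total morphemes: 2

2


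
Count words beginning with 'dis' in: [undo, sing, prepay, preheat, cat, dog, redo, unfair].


Checking each word for prefix 'dis':
  'undo' -> no (count: 0)
  'sing' -> no (count: 0)
  'prepay' -> no (count: 0)
  'preheat' -> no (count: 0)
  'cat' -> no (count: 0)
  'dog' -> no (count: 0)
  'redo' -> no (count: 0)
  'unfair' -> no (count: 0)
Total with prefix 'dis': 0

0


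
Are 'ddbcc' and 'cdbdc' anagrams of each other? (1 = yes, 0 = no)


Sort characters of 'ddbcc': 'bccdd'
Sort characters of 'cdbdc': 'bccdd'
Sorted forms match -> they ARE anagrams
Result: 1

1


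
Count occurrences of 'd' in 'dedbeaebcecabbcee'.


Scanning 'dedbeaebcecabbcee' for 'd':
  Position 0: 'd' -> MATCH (count: 1)
  Position 2: 'd' -> MATCH (count: 2)
Total occurrences of 'd': 2

2


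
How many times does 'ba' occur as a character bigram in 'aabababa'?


Scanning 'aabababa' for bigram 'ba':
  Position 0: 'aa' -> no
  Position 1: 'ab' -> no
  Position 2: 'ba' -> MATCH
  Position 3: 'ab' -> no
  Position 4: 'ba' -> MATCH
  Position 5: 'ab' -> no
  Position 6: 'ba' -> MATCH
Total matches: 3

3


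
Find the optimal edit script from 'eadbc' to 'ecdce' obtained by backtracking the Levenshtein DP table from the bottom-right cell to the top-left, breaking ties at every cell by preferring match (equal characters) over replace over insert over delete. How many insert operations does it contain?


Edit distance = 3. Backtracking from cell (5, 5) with preference match > replace > insert > delete,
then listing the resulting alignment 'eadbc' -> 'ecdce' left to right:
  Step 1: keep 'e'
  Step 2: replace a->c
  Step 3: keep 'd'
  Step 4: replace b->c
  Step 5: replace c->e
Total insertions: 0

0


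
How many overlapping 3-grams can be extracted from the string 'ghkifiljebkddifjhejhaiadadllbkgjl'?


String 'ghkifiljebkddifjhejhaiadadllbkgjl' has length L = 33.
Number of overlapping n-grams = L - n + 1
Substituting: 33 - 3 + 1 = 31

31


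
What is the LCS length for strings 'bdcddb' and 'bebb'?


DP table for LCS of 'bdcddb' and 'bebb':
       b  e  b  b
    0  0  0  0  0
  b 0  1  1  1  1
  d 0  1  1  1  1
  c 0  1  1  1  1
  d 0  1  1  1  1
  d 0  1  1  1  1
  b 0  1  1  2  2
LCS: 'bb'
LCS length = 2

2


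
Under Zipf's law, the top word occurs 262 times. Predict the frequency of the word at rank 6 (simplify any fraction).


Zipf's law: freq(rank) = f1 / rank
f1 = 262, rank = 6
freq = 262 / 6
GCD(262, 6) = 2
Simplified: 131/3

131/3


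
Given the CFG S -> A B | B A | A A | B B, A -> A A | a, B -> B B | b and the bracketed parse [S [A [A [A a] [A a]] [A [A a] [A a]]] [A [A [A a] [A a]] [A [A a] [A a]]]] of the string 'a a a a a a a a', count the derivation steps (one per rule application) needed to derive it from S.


Every bracketed nonterminal node [X ...] in the tree is produced by exactly one rule application.
Reading the tree off as a leftmost derivation:
  Step 1: S  =>  A A   (applied S -> A A)
  Step 2: A A  =>  A A A   (applied A -> A A)
  Step 3: A A A  =>  A A A A   (applied A -> A A)
  Step 4: A A A A  =>  a A A A   (applied A -> a)
  Step 5: a A A A  =>  a a A A   (applied A -> a)
  Step 6: a a A A  =>  a a A A A   (applied A -> A A)
  Step 7: a a A A A  =>  a a a A A   (applied A -> a)
  Step 8: a a a A A  =>  a a a a A   (applied A -> a)
  Step 9: a a a a A  =>  a a a a A A   (applied A -> A A)
  Step 10: a a a a A A  =>  a a a a A A A   (applied A -> A A)
  Step 11: a a a a A A A  =>  a a a a a A A   (applied A -> a)
  Step 12: a a a a a A A  =>  a a a a a a A   (applied A -> a)
  Step 13: a a a a a a A  =>  a a a a a a A A   (applied A -> A A)
  Step 14: a a a a a a A A  =>  a a a a a a a A   (applied A -> a)
  Step 15: a a a a a a a A  =>  a a a a a a a a   (applied A -> a)
Final yield: a a a a a a a a
Total rewrite steps: 15

15


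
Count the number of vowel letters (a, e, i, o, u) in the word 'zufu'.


Scanning each character of 'zufu':
  Position 1: 'z' -> consonant (running count: 0)
  Position 2: 'u' -> vowel (running count: 1)
  Position 3: 'f' -> consonant (running count: 1)
  Position 4: 'u' -> vowel (running count: 2)
Total vowels: 2

2


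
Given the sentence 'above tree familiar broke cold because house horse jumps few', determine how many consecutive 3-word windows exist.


Word trigrams from [10] words:
  Trigram 1: (above tree familiar)
  Trigram 2: (tree familiar broke)
  Trigram 3: (familiar broke cold)
  Trigram 4: (broke cold because)
  Trigram 5: (cold because house)
  Trigram 6: (because house horse)
  Trigram 7: (house horse jumps)
  Trigram 8: (horse jumps few)
Total word trigrams: 10 - 2 = 8

8


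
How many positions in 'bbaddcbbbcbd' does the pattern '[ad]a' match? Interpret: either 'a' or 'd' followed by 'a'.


Pattern: [ad]a means either 'a' or 'd' followed by 'a'.
Scanning 'bbaddcbbbcbd' position-by-position:
  Pos 0: window 'bb' -> no
  Pos 1: window 'ba' -> no
  Pos 2: window 'ad' -> no
  Pos 3: window 'dd' -> no
  Pos 4: window 'dc' -> no
  Pos 5: window 'cb' -> no
  Pos 6: window 'bb' -> no
  Pos 7: window 'bb' -> no
  Pos 8: window 'bc' -> no
  Pos 9: window 'cb' -> no
  Pos 10: window 'bd' -> no
  Pos 11: window 'd' -> no
Total matches: 0

0


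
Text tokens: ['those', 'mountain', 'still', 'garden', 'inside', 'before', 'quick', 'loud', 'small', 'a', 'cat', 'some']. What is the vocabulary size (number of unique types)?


Listing all tokens and tracking unique types:
  Token 1: 'those' -> NEW (unique so far: 1)
  Token 2: 'mountain' -> NEW (unique so far: 2)
  Token 3: 'still' -> NEW (unique so far: 3)
  Token 4: 'garden' -> NEW (unique so far: 4)
  Token 5: 'inside' -> NEW (unique so far: 5)
  Token 6: 'before' -> NEW (unique so far: 6)
  Token 7: 'quick' -> NEW (unique so far: 7)
  Token 8: 'loud' -> NEW (unique so far: 8)
  Token 9: 'small' -> NEW (unique so far: 9)
  Token 10: 'a' -> NEW (unique so far: 10)
  Token 11: 'cat' -> NEW (unique so far: 11)
  Token 12: 'some' -> NEW (unique so far: 12)
Unique types: ('a', 'before', 'cat', 'garden', 'inside', 'loud', 'mountain', 'quick', 'small', 'some', 'still', 'those')
Vocabulary size: 12

12


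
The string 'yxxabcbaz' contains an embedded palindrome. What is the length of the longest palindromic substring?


Scanning 'yxxabcbaz' for palindromic substrings.
Substring at positions 3-7: 'abcba'.
Check: reverse('abcba') = 'abcba' -> palindrome confirmed.
Neighbouring characters ('x' / 'z') break symmetry, so it cannot extend further.
No longer palindromic substring exists; longest length = 5

5


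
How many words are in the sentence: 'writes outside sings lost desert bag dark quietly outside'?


Counting words by splitting on spaces:
  Word 1: 'writes'
  Word 2: 'outside'
  Word 3: 'sings'
  Word 4: 'lost'
  Word 5: 'desert'
  Word 6: 'bag'
  Word 7: 'dark'
  Word 8: 'quietly'
  Word 9: 'outside'
Total words: 9

9


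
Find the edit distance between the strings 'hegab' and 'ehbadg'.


Building DP table for s1='hegab' (len 5) and s2='ehbadg' (len 6):
       e  h  b  a  d  g
    0  1  2  3  4  5  6
  h 1  1  1  2  3  4  5
  e 2  1  2  2  3  4  5
  g 3  2  2  3  3  4  4
  a 4  3  3  3  3  4  5
  b 5  4  4  3  4  4  5
Edit distance = dp[5][6] = 5

5


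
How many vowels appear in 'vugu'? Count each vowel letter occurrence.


Scanning each character of 'vugu':
  Position 1: 'v' -> consonant (running count: 0)
  Position 2: 'u' -> vowel (running count: 1)
  Position 3: 'g' -> consonant (running count: 1)
  Position 4: 'u' -> vowel (running count: 2)
Total vowels: 2

2


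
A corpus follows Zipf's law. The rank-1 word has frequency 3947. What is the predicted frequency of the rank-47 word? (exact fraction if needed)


Zipf's law: freq(rank) = f1 / rank
f1 = 3947, rank = 47
freq = 3947 / 47
GCD(3947, 47) = 1
Simplified: 3947/47

3947/47


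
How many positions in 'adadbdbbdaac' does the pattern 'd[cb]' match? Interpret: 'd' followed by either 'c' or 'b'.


Pattern: d[cb] means 'd' followed by either 'c' or 'b'.
Scanning 'adadbdbbdaac' position-by-position:
  Pos 0: window 'ad' -> no
  Pos 1: window 'da' -> no
  Pos 2: window 'ad' -> no
  Pos 3: window 'db' -> MATCH
  Pos 4: window 'bd' -> no
  Pos 5: window 'db' -> MATCH
  Pos 6: window 'bb' -> no
  Pos 7: window 'bd' -> no
  Pos 8: window 'da' -> no
  Pos 9: window 'aa' -> no
  Pos 10: window 'ac' -> no
  Pos 11: window 'c' -> no
Total matches: 2

2


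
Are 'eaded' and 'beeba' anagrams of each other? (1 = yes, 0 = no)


Sort characters of 'eaded': 'addee'
Sort characters of 'beeba': 'abbee'
Sorted forms differ -> they are NOT anagrams
Result: 0

0


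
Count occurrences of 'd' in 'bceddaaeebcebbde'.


Scanning 'bceddaaeebcebbde' for 'd':
  Position 3: 'd' -> MATCH (count: 1)
  Position 4: 'd' -> MATCH (count: 2)
  Position 14: 'd' -> MATCH (count: 3)
Total occurrences of 'd': 3

3


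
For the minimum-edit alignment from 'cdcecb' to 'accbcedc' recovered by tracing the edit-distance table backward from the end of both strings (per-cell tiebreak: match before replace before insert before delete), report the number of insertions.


Edit distance = 5. Backtracking from cell (6, 8) with preference match > replace > insert > delete,
then listing the resulting alignment 'cdcecb' -> 'accbcedc' left to right:
  Step 1: insert 'a' [insertion #1]
  Step 2: insert 'c' [insertion #2]
  Step 3: keep 'c'
  Step 4: replace d->b
  Step 5: keep 'c'
  Step 6: keep 'e'
  Step 7: replace c->d
  Step 8: replace b->c
Total insertions: 2

2


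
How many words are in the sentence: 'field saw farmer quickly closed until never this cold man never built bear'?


Counting words by splitting on spaces:
  Word 1: 'field'
  Word 2: 'saw'
  Word 3: 'farmer'
  Word 4: 'quickly'
  Word 5: 'closed'
  Word 6: 'until'
  Word 7: 'never'
  Word 8: 'this'
  Word 9: 'cold'
  Word 10: 'man'
  Word 11: 'never'
  Word 12: 'built'
  Word 13: 'bear'
Total words: 13

13


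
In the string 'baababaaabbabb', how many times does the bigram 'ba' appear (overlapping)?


Scanning 'baababaaabbabb' for bigram 'ba':
  Position 0: 'ba' -> MATCH
  Position 1: 'aa' -> no
  Position 2: 'ab' -> no
  Position 3: 'ba' -> MATCH
  Position 4: 'ab' -> no
  Position 5: 'ba' -> MATCH
  Position 6: 'aa' -> no
  Position 7: 'aa' -> no
  Position 8: 'ab' -> no
  Position 9: 'bb' -> no
  Position 10: 'ba' -> MATCH
  Position 11: 'ab' -> no
  Position 12: 'bb' -> no
Total matches: 4

4


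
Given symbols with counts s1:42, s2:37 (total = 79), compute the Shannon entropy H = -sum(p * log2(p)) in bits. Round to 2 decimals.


Computing entropy H = -sum(p_i * log2(p_i)):
  s1: p = 42/79 = 0.5316, -p*log2(p) = 0.4846
  s2: p = 37/79 = 0.4684, -p*log2(p) = 0.5125
H = sum of terms = 0.9971
Rounded to 2 decimals: 1.00

1.00


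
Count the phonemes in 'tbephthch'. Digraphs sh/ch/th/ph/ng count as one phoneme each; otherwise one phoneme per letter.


Parsing 'tbephthch' greedily, digraphs first:
  't' -> consonant phoneme (phonemes so far: 1)
  'b' -> consonant phoneme (phonemes so far: 2)
  'e' -> vowel phoneme (phonemes so far: 3)
  'ph' -> digraph (1 consonant phoneme) (phonemes so far: 4)
  'th' -> digraph (1 consonant phoneme) (phonemes so far: 5)
  'ch' -> digraph (1 consonant phoneme) (phonemes so far: 6)
Total phonemes: 6

6


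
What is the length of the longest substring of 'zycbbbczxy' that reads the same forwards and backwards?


Scanning 'zycbbbczxy' for palindromic substrings.
Substring at positions 2-6: 'cbbbc'.
Check: reverse('cbbbc') = 'cbbbc' -> palindrome confirmed.
Neighbouring characters ('y' / 'z') break symmetry, so it cannot extend further.
No longer palindromic substring exists; longest length = 5

5


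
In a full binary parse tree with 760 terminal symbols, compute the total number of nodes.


Leaf nodes (terminals): 760
Internal nodes = n - 1 = 760 - 1 = 759
Total = leaves + internal = 760 + 759 = 1519

1519


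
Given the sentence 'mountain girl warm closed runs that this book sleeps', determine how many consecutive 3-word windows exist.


Word trigrams from [9] words:
  Trigram 1: (mountain girl warm)
  Trigram 2: (girl warm closed)
  Trigram 3: (warm closed runs)
  Trigram 4: (closed runs that)
  Trigram 5: (runs that this)
  Trigram 6: (that this book)
  Trigram 7: (this book sleeps)
Total word trigrams: 9 - 2 = 7

7


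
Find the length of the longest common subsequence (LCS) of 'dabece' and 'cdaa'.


DP table for LCS of 'dabece' and 'cdaa':
       c  d  a  a
    0  0  0  0  0
  d 0  0  1  1  1
  a 0  0  1  2  2
  b 0  0  1  2  2
  e 0  0  1  2  2
  c 0  1  1  2  2
  e 0  1  1  2  2
LCS: 'da'
LCS length = 2

2


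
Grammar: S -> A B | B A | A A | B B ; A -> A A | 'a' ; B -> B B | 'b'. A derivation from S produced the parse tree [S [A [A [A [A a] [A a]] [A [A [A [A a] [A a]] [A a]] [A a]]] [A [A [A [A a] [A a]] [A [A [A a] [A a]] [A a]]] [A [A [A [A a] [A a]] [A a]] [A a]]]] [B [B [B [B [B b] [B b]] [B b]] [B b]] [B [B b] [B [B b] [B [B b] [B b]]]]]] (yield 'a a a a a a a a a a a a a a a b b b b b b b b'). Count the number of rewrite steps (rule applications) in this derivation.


Every bracketed nonterminal node [X ...] in the tree is produced by exactly one rule application.
Reading the tree off as a leftmost derivation:
  Step 1: S  =>  A B   (applied S -> A B)
  Step 2: A B  =>  A A B   (applied A -> A A)
  Step 3: A A B  =>  A A A B   (applied A -> A A)
  Step 4: A A A B  =>  A A A A B   (applied A -> A A)
  Step 5: A A A A B  =>  a A A A B   (applied A -> a)
  Step 6: a A A A B  =>  a a A A B   (applied A -> a)
  Step 7: a a A A B  =>  a a A A A B   (applied A -> A A)
  Step 8: a a A A A B  =>  a a A A A A B   (applied A -> A A)
  Step 9: a a A A A A B  =>  a a A A A A A B   (applied A -> A A)
  Step 10: a a A A A A A B  =>  a a a A A A A B   (applied A -> a)
  Step 11: a a a A A A A B  =>  a a a a A A A B   (applied A -> a)
  Step 12: a a a a A A A B  =>  a a a a a A A B   (applied A -> a)
  Step 13: a a a a a A A B  =>  a a a a a a A B   (applied A -> a)
  Step 14: a a a a a a A B  =>  a a a a a a A A B   (applied A -> A A)
  Step 15: a a a a a a A A B  =>  a a a a a a A A A B   (applied A -> A A)
  Step 16: a a a a a a A A A B  =>  a a a a a a A A A A B   (applied A -> A A)
  Step 17: a a a a a a A A A A B  =>  a a a a a a a A A A B   (applied A -> a)
  Step 18: a a a a a a a A A A B  =>  a a a a a a a a A A B   (applied A -> a)
  Step 19: a a a a a a a a A A B  =>  a a a a a a a a A A A B   (applied A -> A A)
  Step 20: a a a a a a a a A A A B  =>  a a a a a a a a A A A A B   (applied A -> A A)
  Step 21: a a a a a a a a A A A A B  =>  a a a a a a a a a A A A B   (applied A -> a)
  Step 22: a a a a a a a a a A A A B  =>  a a a a a a a a a a A A B   (applied A -> a)
  Step 23: a a a a a a a a a a A A B  =>  a a a a a a a a a a a A B   (applied A -> a)
  Step 24: a a a a a a a a a a a A B  =>  a a a a a a a a a a a A A B   (applied A -> A A)
  Step 25: a a a a a a a a a a a A A B  =>  a a a a a a a a a a a A A A B   (applied A -> A A)
  Step 26: a a a a a a a a a a a A A A B  =>  a a a a a a a a a a a A A A A B   (applied A -> A A)
  Step 27: a a a a a a a a a a a A A A A B  =>  a a a a a a a a a a a a A A A B   (applied A -> a)
  Step 28: a a a a a a a a a a a a A A A B  =>  a a a a a a a a a a a a a A A B   (applied A -> a)
  Step 29: a a a a a a a a a a a a a A A B  =>  a a a a a a a a a a a a a a A B   (applied A -> a)
  Step 30: a a a a a a a a a a a a a a A B  =>  a a a a a a a a a a a a a a a B   (applied A -> a)
  Step 31: a a a a a a a a a a a a a a a B  =>  a a a a a a a a a a a a a a a B B   (applied B -> B B)
  Step 32: a a a a a a a a a a a a a a a B B  =>  a a a a a a a a a a a a a a a B B B   (applied B -> B B)
  Step 33: a a a a a a a a a a a a a a a B B B  =>  a a a a a a a a a a a a a a a B B B B   (applied B -> B B)
  Step 34: a a a a a a a a a a a a a a a B B B B  =>  a a a a a a a a a a a a a a a B B B B B   (applied B -> B B)
  Step 35: a a a a a a a a a a a a a a a B B B B B  =>  a a a a a a a a a a a a a a a b B B B B   (applied B -> b)
  Step 36: a a a a a a a a a a a a a a a b B B B B  =>  a a a a a a a a a a a a a a a b b B B B   (applied B -> b)
  Step 37: a a a a a a a a a a a a a a a b b B B B  =>  a a a a a a a a a a a a a a a b b b B B   (applied B -> b)
  Step 38: a a a a a a a a a a a a a a a b b b B B  =>  a a a a a a a a a a a a a a a b b b b B   (applied B -> b)
  Step 39: a a a a a a a a a a a a a a a b b b b B  =>  a a a a a a a a a a a a a a a b b b b B B   (applied B -> B B)
  Step 40: a a a a a a a a a a a a a a a b b b b B B  =>  a a a a a a a a a a a a a a a b b b b b B   (applied B -> b)
  Step 41: a a a a a a a a a a a a a a a b b b b b B  =>  a a a a a a a a a a a a a a a b b b b b B B   (applied B -> B B)
  Step 42: a a a a a a a a a a a a a a a b b b b b B B  =>  a a a a a a a a a a a a a a a b b b b b b B   (applied B -> b)
  Step 43: a a a a a a a a a a a a a a a b b b b b b B  =>  a a a a a a a a a a a a a a a b b b b b b B B   (applied B -> B B)
  Step 44: a a a a a a a a a a a a a a a b b b b b b B B  =>  a a a a a a a a a a a a a a a b b b b b b b B   (applied B -> b)
  Step 45: a a a a a a a a a a a a a a a b b b b b b b B  =>  a a a a a a a a a a a a a a a b b b b b b b b   (applied B -> b)
Final yield: a a a a a a a a a a a a a a a b b b b b b b b
Total rewrite steps: 45

45


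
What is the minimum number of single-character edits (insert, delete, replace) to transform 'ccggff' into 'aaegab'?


Building DP table for s1='ccggff' (len 6) and s2='aaegab' (len 6):
       a  a  e  g  a  b
    0  1  2  3  4  5  6
  c 1  1  2  3  4  5  6
  c 2  2  2  3  4  5  6
  g 3  3  3  3  3  4  5
  g 4  4  4  4  3  4  5
  f 5  5  5  5  4  4  5
  f 6  6  6  6  5  5  5
Edit distance = dp[6][6] = 5

5


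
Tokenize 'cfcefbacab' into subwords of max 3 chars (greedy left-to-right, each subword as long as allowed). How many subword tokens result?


'cfcefbacab' has 10 characters.
Chunking with max size 3:
  Chunk 1: 'cfc' (positions 0-2)
  Chunk 2: 'efb' (positions 3-5)
  Chunk 3: 'aca' (positions 6-8)
  Chunk 4: 'b' (positions 9-9)
Total chunks: ceil(10 / 3) = 4

4


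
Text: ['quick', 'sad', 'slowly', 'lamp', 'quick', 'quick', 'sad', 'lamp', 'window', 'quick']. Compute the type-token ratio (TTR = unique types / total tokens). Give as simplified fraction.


Tokens: 10
Unique types: ('lamp', 'quick', 'sad', 'slowly', 'window') = 5
TTR = 5/10
Simplify: divide both by 5 -> 1/2
TTR = 1/2

1/2


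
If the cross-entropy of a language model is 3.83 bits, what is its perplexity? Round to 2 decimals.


Perplexity formula: PP = 2^H
H = 3.83
PP = 2^3.83
Decompose: 2^3.83 = 2^3 * 2^0.83
2^3 = 8, 2^0.83 ~ 1.7776854
PP ~ 8 * 1.7776854 = 14.2214832
Rounded to 2 decimals: 14.22

14.22


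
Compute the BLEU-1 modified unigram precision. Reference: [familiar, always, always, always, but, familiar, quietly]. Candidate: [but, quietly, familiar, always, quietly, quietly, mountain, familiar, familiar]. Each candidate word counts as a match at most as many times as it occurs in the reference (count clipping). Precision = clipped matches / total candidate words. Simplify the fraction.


Reference word counts: {'always': 3, 'but': 1, 'familiar': 2, 'quietly': 1}
Checking each candidate word (with clipping):
  'but' -> in reference (ref count 1, used 1/1) -> match (matches: 1)
  'quietly' -> in reference (ref count 1, used 1/1) -> match (matches: 2)
  'familiar' -> in reference (ref count 2, used 1/2) -> match (matches: 3)
  'always' -> in reference (ref count 3, used 1/3) -> match (matches: 4)
  'quietly' -> ref count 1 already used up (1/1) -> clipped, no match (matches: 4)
  'quietly' -> ref count 1 already used up (1/1) -> clipped, no match (matches: 4)
  'mountain' -> not in reference -> no match (matches: 4)
  'familiar' -> in reference (ref count 2, used 2/2) -> match (matches: 5)
  'familiar' -> ref count 2 already used up (2/2) -> clipped, no match (matches: 5)
Clipped matches: 5, Candidate length: 9
Precision = 5/9

5/9


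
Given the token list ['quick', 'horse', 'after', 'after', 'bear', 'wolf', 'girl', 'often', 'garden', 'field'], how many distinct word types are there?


Listing all tokens and tracking unique types:
  Token 1: 'quick' -> NEW (unique so far: 1)
  Token 2: 'horse' -> NEW (unique so far: 2)
  Token 3: 'after' -> NEW (unique so far: 3)
  Token 4: 'after' -> duplicate (unique so far: 3)
  Token 5: 'bear' -> NEW (unique so far: 4)
  Token 6: 'wolf' -> NEW (unique so far: 5)
  Token 7: 'girl' -> NEW (unique so far: 6)
  Token 8: 'often' -> NEW (unique so far: 7)
  Token 9: 'garden' -> NEW (unique so far: 8)
  Token 10: 'field' -> NEW (unique so far: 9)
Unique types: ('after', 'bear', 'field', 'garden', 'girl', 'horse', 'often', 'quick', 'wolf')
Vocabulary size: 9

9


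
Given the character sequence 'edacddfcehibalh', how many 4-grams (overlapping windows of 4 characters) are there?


String 'edacddfcehibalh' has length L = 15.
Number of overlapping n-grams = L - n + 1
Substituting: 15 - 4 + 1 = 12

12


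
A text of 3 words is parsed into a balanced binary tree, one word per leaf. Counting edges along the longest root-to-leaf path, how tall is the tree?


In a balanced binary tree with n leaves the deepest leaf is ceil(log2(n)) edges below the root.
log2(3) = 1.5850
ceil(1.5850) = 2
height (edges) = 2

2


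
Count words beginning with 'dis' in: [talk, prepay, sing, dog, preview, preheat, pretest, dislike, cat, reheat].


Checking each word for prefix 'dis':
  'talk' -> no (count: 0)
  'prepay' -> no (count: 0)
  'sing' -> no (count: 0)
  'dog' -> no (count: 0)
  'preview' -> no (count: 0)
  'preheat' -> no (count: 0)
  'pretest' -> no (count: 0)
  'dislike' -> YES, starts with 'dis' (count: 1)
  'cat' -> no (count: 1)
  'reheat' -> no (count: 1)
Total with prefix 'dis': 1

1


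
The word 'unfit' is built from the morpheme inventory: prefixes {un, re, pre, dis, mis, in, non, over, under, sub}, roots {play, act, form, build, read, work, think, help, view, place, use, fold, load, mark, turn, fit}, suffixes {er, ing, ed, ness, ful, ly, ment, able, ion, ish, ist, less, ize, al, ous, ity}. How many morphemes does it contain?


Segmenting 'unfit' against the inventory:
  'un' -> prefix (morpheme 1)
  'fit' -> root (morpheme 2)
Total morphemes: 2

2
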